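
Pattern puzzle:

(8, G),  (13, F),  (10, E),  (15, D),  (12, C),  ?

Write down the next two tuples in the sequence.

First value: 8, 13, 10, 15, 12 → 17 → 14 (alternating steps +5, −3, +5, −3, …).
Letter: letters move back 1 place in the alphabet, so G, F, E, D, C → B → A.
So the next two tuples are (17, B) and (14, A).

(17, B), (14, A)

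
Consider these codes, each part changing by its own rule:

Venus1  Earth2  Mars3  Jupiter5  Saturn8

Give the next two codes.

Planet: Venus, Earth, Mars, Jupiter, Saturn → Uranus → Neptune (runs through the planets Mercury→Neptune).
Second component: 1, 2, 3, 5, 8 → 13 → 21 (each term is the sum of the two before it).
So the next two codes are Uranus13 and Neptune21.

Uranus13 then Neptune21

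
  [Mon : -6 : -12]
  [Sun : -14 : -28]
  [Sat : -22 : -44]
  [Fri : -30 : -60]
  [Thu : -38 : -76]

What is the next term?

Day — runs backward through the weekdays Mon→Sun: Mon, Sun, Sat, Fri, Thu → Wed.
Second part — −8 each step: -6, -14, -22, -30, -38 → -46.
Third part: always 2 × the second part; -12, -28, -44, -60, -76 → -92.
Putting it together: [Wed : -46 : -92].

[Wed : -46 : -92]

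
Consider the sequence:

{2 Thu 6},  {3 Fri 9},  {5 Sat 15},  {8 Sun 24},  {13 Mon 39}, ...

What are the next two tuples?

{21 Tue 63}, {34 Wed 102}

First coordinate: each term is the sum of the two before it; 2, 3, 5, 8, 13 → 21 → 34.
Day goes Thu, Fri, Sat, Sun, Mon → Tue → Wed (runs through the weekdays Mon→Sun).
Third coordinate: always 3 × the first coordinate, so 6, 9, 15, 24, 39 → 63 → 102.
Putting the parts together: {21 Tue 63} and then {34 Wed 102}.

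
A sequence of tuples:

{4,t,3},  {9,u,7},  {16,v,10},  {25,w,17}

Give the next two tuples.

First value goes 4, 9, 16, 25 → 36 → 49 (perfect squares: 2², 3², 4², …).
Letter goes t, u, v, w → x → y (letters move forward 1 place in the alphabet).
Third value: 3, 7, 10, 17 → 27 → 44 (each term is the sum of the two before it).
Putting the parts together: {36,x,27} and then {49,y,44}.

{36,x,27}, {49,y,44}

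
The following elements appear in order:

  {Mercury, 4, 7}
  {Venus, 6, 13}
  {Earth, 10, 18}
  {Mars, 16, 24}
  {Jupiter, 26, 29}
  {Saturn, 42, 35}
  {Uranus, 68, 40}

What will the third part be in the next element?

46

Third part: 7, 13, 18, 24, 29, 35, 40 → 46 (alternating steps +6, +5, +6, +5, …).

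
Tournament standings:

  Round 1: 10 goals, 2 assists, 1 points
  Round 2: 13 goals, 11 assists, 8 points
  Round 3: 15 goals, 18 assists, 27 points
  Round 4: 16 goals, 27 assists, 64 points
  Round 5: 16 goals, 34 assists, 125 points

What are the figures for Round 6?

Goals — differences are 3, 2, 1, … (decreasing by 1 each time): 10, 13, 15, 16, 16 → 15.
Assists: alternating steps +9, +7, +9, +7, …; 2, 11, 18, 27, 34 → 43.
For the points, perfect cubes: 1³, 2³, 3³, …: 1, 8, 27, 64, 125 → 216.
Putting it together: 15 goals, 43 assists, 216 points.

15 goals, 43 assists, 216 points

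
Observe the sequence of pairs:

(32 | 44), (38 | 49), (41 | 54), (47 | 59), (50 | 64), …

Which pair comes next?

For the first slot, alternating steps +6, +3, +6, +3, …: 32, 38, 41, 47, 50 → 56.
Second slot: +5 each step, so 44, 49, 54, 59, 64 → 69.
So the next pair is (56 | 69).

(56 | 69)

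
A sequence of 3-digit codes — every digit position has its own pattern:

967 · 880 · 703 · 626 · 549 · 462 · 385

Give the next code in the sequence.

208

First digit — −1 each step, mod 10: 9, 8, 7, 6, 5, 4, 3 → 2.
Second digit: 6, 8, 0, 2, 4, 6, 8 → 0 (+2 each step, mod 10).
Third digit goes 7, 0, 3, 6, 9, 2, 5 → 8 (+3 each step, mod 10).
So the next code is 208.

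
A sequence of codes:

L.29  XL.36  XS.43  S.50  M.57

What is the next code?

Size — runs through clothing sizes XS→XL: L, XL, XS, S, M → L.
Second component: +7 each step, so 29, 36, 43, 50, 57 → 64.
Combining the parts gives L.64.

L.64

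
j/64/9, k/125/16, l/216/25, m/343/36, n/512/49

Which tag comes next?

o/729/64

For the letter, letters move forward 1 place in the alphabet: j, k, l, m, n → o.
Second component — perfect cubes: 4³, 5³, 6³, …: 64, 125, 216, 343, 512 → 729.
Third component: perfect squares: 3², 4², 5², …; 9, 16, 25, 36, 49 → 64.
Putting it together: o/729/64.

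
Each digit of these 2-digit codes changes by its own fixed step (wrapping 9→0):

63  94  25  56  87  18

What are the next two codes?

49, 70

First digit: 6, 9, 2, 5, 8, 1 → 4 → 7 (+3 each step, mod 10).
Second digit: +1 each step, mod 10, so 3, 4, 5, 6, 7, 8 → 9 → 0.
Putting the parts together: 49 and then 70.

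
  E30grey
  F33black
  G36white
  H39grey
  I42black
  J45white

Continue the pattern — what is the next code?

Letter goes E, F, G, H, I, J → K (letters move forward 1 place in the alphabet).
Second component goes 30, 33, 36, 39, 42, 45 → 48 (+3 each step).
Shade — repeats grey → black → white: grey, black, white, grey, black, white → grey.
Combining the parts gives K48grey.

K48grey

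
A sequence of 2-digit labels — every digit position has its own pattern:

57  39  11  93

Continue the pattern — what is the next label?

75

For the first digit, −2 each step, mod 10: 5, 3, 1, 9 → 7.
For the second digit, +2 each step, mod 10: 7, 9, 1, 3 → 5.
So the next label is 75.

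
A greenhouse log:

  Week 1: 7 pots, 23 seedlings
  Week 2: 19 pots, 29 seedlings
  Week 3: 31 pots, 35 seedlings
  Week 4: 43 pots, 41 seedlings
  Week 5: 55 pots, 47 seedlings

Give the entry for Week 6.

Pots: 7, 19, 31, 43, 55 → 67 (+12 each step).
Seedlings: +6 each step, so 23, 29, 35, 41, 47 → 53.
So the next row is 67 pots, 53 seedlings.

67 pots, 53 seedlings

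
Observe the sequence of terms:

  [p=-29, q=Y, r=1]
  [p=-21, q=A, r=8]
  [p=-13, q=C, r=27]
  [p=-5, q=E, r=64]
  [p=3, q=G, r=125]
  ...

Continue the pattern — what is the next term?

[p=11, q=I, r=216]

P: -29, -21, -13, -5, 3 → 11 (+8 each step).
Q goes Y, A, C, E, G → I (letters move forward 2 places in the alphabet, wrapping Z→A).
R goes 1, 8, 27, 64, 125 → 216 (perfect cubes: 1³, 2³, 3³, …).
Combining the parts gives [p=11, q=I, r=216].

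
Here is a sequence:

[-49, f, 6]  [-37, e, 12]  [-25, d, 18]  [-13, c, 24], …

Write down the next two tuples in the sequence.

[-1, b, 30], [11, a, 36]

First part — +12 each step: -49, -37, -25, -13 → -1 → 11.
Letter: f, e, d, c → b → a (letters move back 1 place in the alphabet).
Third part: +6 each step, so 6, 12, 18, 24 → 30 → 36.
Putting the parts together: [-1, b, 30] and then [11, a, 36].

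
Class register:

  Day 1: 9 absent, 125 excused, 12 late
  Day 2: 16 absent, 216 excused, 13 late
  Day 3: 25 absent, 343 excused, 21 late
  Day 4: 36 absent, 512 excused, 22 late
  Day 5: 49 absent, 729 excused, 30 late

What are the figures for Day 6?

Absent: perfect squares: 3², 4², 5², …; 9, 16, 25, 36, 49 → 64.
Excused: perfect cubes: 5³, 6³, 7³, …; 125, 216, 343, 512, 729 → 1000.
Late — alternating steps +1, +8, +1, +8, …: 12, 13, 21, 22, 30 → 31.
Combining the parts gives 64 absent, 1000 excused, 31 late.

64 absent, 1000 excused, 31 late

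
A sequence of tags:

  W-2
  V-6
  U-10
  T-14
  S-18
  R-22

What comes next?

Letter goes W, V, U, T, S, R → Q (letters move back 1 place in the alphabet).
Second component: +4 each step; 2, 6, 10, 14, 18, 22 → 26.
So the next tag is Q-26.

Q-26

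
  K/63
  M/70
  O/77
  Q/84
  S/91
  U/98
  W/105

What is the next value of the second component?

112

Letter: K, M, O, Q, S, U, W → Y (letters move forward 2 places in the alphabet).
Second component: 63, 70, 77, 84, 91, 98, 105 → 112 (+7 each step).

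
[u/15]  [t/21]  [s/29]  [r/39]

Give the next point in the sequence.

Letter: letters move back 1 place in the alphabet, so u, t, s, r → q.
Second value — differences are 6, 8, 10, … (increasing by 2 each time): 15, 21, 29, 39 → 51.
Putting it together: [q/51].

[q/51]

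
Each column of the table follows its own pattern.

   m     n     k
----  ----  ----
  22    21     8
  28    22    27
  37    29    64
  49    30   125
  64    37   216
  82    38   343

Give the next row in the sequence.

Column m goes 22, 28, 37, 49, 64, 82 → 103 (differences are 6, 9, 12, … (increasing by 3 each time)).
Column n goes 21, 22, 29, 30, 37, 38 → 45 (alternating steps +1, +7, +1, +7, …).
Column k goes 8, 27, 64, 125, 216, 343 → 512 (perfect cubes: 2³, 3³, 4³, …).
Putting it together: 103  45  512.

103  45  512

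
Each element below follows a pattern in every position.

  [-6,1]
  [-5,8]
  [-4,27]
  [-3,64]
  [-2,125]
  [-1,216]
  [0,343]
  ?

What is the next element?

First slot goes -6, -5, -4, -3, -2, -1, 0 → 1 (+1 each step).
For the second slot, perfect cubes: 1³, 2³, 3³, …: 1, 8, 27, 64, 125, 216, 343 → 512.
So the next element is [1,512].

[1,512]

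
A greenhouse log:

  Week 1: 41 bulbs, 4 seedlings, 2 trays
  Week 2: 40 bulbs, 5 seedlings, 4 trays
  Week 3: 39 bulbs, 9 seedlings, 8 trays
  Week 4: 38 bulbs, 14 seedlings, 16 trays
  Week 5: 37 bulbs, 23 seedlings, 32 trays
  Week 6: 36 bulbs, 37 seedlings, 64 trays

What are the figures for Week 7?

35 bulbs, 60 seedlings, 128 trays

Bulbs — −1 each step: 41, 40, 39, 38, 37, 36 → 35.
Seedlings — each term is the sum of the two before it: 4, 5, 9, 14, 23, 37 → 60.
Trays: 2, 4, 8, 16, 32, 64 → 128 (×2 each step).
So the next line is 35 bulbs, 60 seedlings, 128 trays.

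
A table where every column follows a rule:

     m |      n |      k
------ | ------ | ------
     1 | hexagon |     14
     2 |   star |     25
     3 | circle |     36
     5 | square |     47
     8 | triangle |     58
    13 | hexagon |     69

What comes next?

21  star  80

Column m goes 1, 2, 3, 5, 8, 13 → 21 (each term is the sum of the two before it).
For the column n, repeats hexagon → star → circle → square → triangle: hexagon, star, circle, square, triangle, hexagon → star.
For the column k, +11 each step: 14, 25, 36, 47, 58, 69 → 80.
Putting it together: 21  star  80.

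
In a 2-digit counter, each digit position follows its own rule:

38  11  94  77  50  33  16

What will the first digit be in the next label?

9

First digit: −2 each step, mod 10; 3, 1, 9, 7, 5, 3, 1 → 9.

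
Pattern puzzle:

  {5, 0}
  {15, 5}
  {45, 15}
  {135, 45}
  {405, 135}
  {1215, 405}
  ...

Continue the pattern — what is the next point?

First value: 5, 15, 45, 135, 405, 1215 → 3645 (×3 each step).
Second value — always the previous value of the first value: 0, 5, 15, 45, 135, 405 → 1215.
Combining the parts gives {3645, 1215}.

{3645, 1215}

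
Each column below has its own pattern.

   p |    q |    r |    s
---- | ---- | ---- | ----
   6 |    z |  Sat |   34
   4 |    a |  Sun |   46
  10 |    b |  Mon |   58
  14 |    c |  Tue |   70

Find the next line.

24  d  Wed  82

Column p: each term is the sum of the two before it, so 6, 4, 10, 14 → 24.
Column q goes z, a, b, c → d (letters move forward 1 place in the alphabet, wrapping Z→A).
Column r: runs through the weekdays Mon→Sun, so Sat, Sun, Mon, Tue → Wed.
For the column s, +12 each step: 34, 46, 58, 70 → 82.
So the next line is 24  d  Wed  82.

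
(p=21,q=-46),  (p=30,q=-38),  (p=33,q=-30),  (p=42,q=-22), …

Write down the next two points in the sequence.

(p=45,q=-14), (p=54,q=-6)

For the p, alternating steps +9, +3, +9, +3, …: 21, 30, 33, 42 → 45 → 54.
Q — +8 each step: -46, -38, -30, -22 → -14 → -6.
Putting the parts together: (p=45,q=-14) and then (p=54,q=-6).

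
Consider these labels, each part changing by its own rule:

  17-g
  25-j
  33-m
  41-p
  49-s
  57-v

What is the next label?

65-y

First component: 17, 25, 33, 41, 49, 57 → 65 (+8 each step).
Letter goes g, j, m, p, s, v → y (letters move forward 3 places in the alphabet).
So the next label is 65-y.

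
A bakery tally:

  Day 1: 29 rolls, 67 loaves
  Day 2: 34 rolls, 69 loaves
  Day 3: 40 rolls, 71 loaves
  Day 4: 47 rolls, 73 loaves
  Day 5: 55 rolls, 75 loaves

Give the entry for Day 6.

Rolls — differences are 5, 6, 7, … (increasing by 1 each time): 29, 34, 40, 47, 55 → 64.
Loaves: +2 each step, so 67, 69, 71, 73, 75 → 77.
Putting it together: 64 rolls, 77 loaves.

64 rolls, 77 loaves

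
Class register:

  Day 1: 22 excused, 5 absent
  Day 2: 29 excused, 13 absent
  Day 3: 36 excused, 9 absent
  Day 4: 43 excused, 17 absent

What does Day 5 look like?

50 excused, 13 absent

Excused — +7 each step: 22, 29, 36, 43 → 50.
Absent goes 5, 13, 9, 17 → 13 (alternating steps +8, −4, +8, −4, …).
So the next record is 50 excused, 13 absent.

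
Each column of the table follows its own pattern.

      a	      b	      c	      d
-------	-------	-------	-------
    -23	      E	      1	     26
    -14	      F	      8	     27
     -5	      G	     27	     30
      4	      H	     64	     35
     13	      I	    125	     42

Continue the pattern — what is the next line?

Column a goes -23, -14, -5, 4, 13 → 22 (+9 each step).
Column b goes E, F, G, H, I → J (letters move forward 1 place in the alphabet).
Column c — perfect cubes: 1³, 2³, 3³, …: 1, 8, 27, 64, 125 → 216.
Column d goes 26, 27, 30, 35, 42 → 51 (differences are 1, 3, 5, … (increasing by 2 each time)).
Combining the parts gives 22  J  216  51.

22  J  216  51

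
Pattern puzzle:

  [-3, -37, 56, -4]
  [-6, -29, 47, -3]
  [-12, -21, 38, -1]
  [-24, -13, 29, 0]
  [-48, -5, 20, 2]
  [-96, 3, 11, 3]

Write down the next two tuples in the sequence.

First coordinate: -3, -6, -12, -24, -48, -96 → -192 → -384 (×2 each step).
Second coordinate: -37, -29, -21, -13, -5, 3 → 11 → 19 (+8 each step).
Third coordinate: −9 each step, so 56, 47, 38, 29, 20, 11 → 2 → -7.
For the fourth coordinate, alternating steps +1, +2, +1, +2, …: -4, -3, -1, 0, 2, 3 → 5 → 6.
Putting the parts together: [-192, 11, 2, 5] and then [-384, 19, -7, 6].

[-192, 11, 2, 5], [-384, 19, -7, 6]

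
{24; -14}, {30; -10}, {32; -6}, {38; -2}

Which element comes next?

First part — alternating steps +6, +2, +6, +2, …: 24, 30, 32, 38 → 40.
Second part — +4 each step: -14, -10, -6, -2 → 2.
So the next element is {40; 2}.

{40; 2}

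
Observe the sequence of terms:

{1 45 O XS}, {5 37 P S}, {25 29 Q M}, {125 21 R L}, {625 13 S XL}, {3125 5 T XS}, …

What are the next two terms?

First entry: ×5 each step; 1, 5, 25, 125, 625, 3125 → 15625 → 78125.
Second entry goes 45, 37, 29, 21, 13, 5 → -3 → -11 (−8 each step).
Letter goes O, P, Q, R, S, T → U → V (letters move forward 1 place in the alphabet).
Size: XS, S, M, L, XL, XS → S → M (repeats XS → S → M → L → XL).
So the next two terms are {15625 -3 U S} and {78125 -11 V M}.

{15625 -3 U S}, {78125 -11 V M}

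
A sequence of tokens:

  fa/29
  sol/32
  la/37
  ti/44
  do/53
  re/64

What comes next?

mi/77

For the note, runs through the solfège scale do→ti: fa, sol, la, ti, do, re → mi.
Second component goes 29, 32, 37, 44, 53, 64 → 77 (differences are 3, 5, 7, … (increasing by 2 each time)).
Combining the parts gives mi/77.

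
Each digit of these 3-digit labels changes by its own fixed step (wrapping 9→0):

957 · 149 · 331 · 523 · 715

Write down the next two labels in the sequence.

907, 199

First digit — +2 each step, mod 10: 9, 1, 3, 5, 7 → 9 → 1.
Second digit: −1 each step, mod 10, so 5, 4, 3, 2, 1 → 0 → 9.
Third digit: +2 each step, mod 10; 7, 9, 1, 3, 5 → 7 → 9.
Putting the parts together: 907 and then 199.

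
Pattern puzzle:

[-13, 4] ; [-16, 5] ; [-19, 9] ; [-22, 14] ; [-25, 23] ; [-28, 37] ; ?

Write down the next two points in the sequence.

[-31, 60], [-34, 97]

First coordinate goes -13, -16, -19, -22, -25, -28 → -31 → -34 (−3 each step).
For the second coordinate, each term is the sum of the two before it: 4, 5, 9, 14, 23, 37 → 60 → 97.
So the next two points are [-31, 60] and [-34, 97].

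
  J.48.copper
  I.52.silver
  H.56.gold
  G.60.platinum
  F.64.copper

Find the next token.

E.68.silver

Letter — letters move back 1 place in the alphabet: J, I, H, G, F → E.
Second component: +4 each step; 48, 52, 56, 60, 64 → 68.
Metal: copper, silver, gold, platinum, copper → silver (repeats copper → silver → gold → platinum).
Combining the parts gives E.68.silver.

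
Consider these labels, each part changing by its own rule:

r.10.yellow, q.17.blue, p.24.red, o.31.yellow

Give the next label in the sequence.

Letter goes r, q, p, o → n (letters move back 1 place in the alphabet).
Second component: +7 each step, so 10, 17, 24, 31 → 38.
Colour: yellow, blue, red, yellow → blue (repeats yellow → blue → red).
Putting it together: n.38.blue.

n.38.blue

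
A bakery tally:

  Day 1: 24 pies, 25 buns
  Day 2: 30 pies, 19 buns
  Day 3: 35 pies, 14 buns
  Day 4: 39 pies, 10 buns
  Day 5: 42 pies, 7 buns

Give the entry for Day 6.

44 pies, 5 buns

Pies: differences are 6, 5, 4, … (decreasing by 1 each time), so 24, 30, 35, 39, 42 → 44.
Buns goes 25, 19, 14, 10, 7 → 5 (together with the pies always sums to 49).
Combining the parts gives 44 pies, 5 buns.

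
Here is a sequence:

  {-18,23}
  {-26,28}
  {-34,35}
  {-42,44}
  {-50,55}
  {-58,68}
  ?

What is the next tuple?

{-66,83}

First component: -18, -26, -34, -42, -50, -58 → -66 (−8 each step).
Second component: differences are 5, 7, 9, … (increasing by 2 each time); 23, 28, 35, 44, 55, 68 → 83.
So the next tuple is {-66,83}.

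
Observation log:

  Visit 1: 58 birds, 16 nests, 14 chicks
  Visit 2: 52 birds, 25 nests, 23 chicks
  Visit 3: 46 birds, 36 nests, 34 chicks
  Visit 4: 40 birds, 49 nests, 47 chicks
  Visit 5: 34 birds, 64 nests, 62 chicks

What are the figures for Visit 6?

Birds: −6 each step, so 58, 52, 46, 40, 34 → 28.
For the nests, perfect squares: 4², 5², 6², …: 16, 25, 36, 49, 64 → 81.
Chicks: 14, 23, 34, 47, 62 → 79 (always 2 less than the nests).
Combining the parts gives 28 birds, 81 nests, 79 chicks.

28 birds, 81 nests, 79 chicks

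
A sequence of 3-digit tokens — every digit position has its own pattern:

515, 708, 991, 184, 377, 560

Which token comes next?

First digit: +2 each step, mod 10, so 5, 7, 9, 1, 3, 5 → 7.
For the second digit, −1 each step, mod 10: 1, 0, 9, 8, 7, 6 → 5.
Third digit: +3 each step, mod 10; 5, 8, 1, 4, 7, 0 → 3.
Putting it together: 753.

753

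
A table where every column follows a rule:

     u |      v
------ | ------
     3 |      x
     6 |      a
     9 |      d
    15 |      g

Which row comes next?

24  j

Column u goes 3, 6, 9, 15 → 24 (each term is the sum of the two before it).
For the column v, letters move forward 3 places in the alphabet, wrapping Z→A: x, a, d, g → j.
Putting it together: 24  j.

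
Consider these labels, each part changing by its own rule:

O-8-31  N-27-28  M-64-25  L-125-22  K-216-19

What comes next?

For the letter, letters move back 1 place in the alphabet: O, N, M, L, K → J.
Second component: perfect cubes: 2³, 3³, 4³, …, so 8, 27, 64, 125, 216 → 343.
Third component — −3 each step: 31, 28, 25, 22, 19 → 16.
Combining the parts gives J-343-16.

J-343-16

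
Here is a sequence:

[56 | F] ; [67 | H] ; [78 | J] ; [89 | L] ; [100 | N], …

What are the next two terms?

First value — +11 each step: 56, 67, 78, 89, 100 → 111 → 122.
Letter: letters move forward 2 places in the alphabet, so F, H, J, L, N → P → R.
So the next two terms are [111 | P] and [122 | R].

[111 | P], [122 | R]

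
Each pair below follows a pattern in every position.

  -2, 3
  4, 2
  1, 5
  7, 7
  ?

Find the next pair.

First component: alternating steps +6, −3, +6, −3, …, so -2, 4, 1, 7 → 4.
For the second component, each term is the sum of the two before it: 3, 2, 5, 7 → 12.
So the next pair is 4, 12.

4, 12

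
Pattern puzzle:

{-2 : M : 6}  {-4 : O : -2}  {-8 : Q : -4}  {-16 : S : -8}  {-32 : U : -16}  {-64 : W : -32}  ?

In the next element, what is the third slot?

-64

First slot: ×2 each step, so -2, -4, -8, -16, -32, -64 → -128.
Third slot: always the previous value of the first slot; 6, -2, -4, -8, -16, -32 → -64.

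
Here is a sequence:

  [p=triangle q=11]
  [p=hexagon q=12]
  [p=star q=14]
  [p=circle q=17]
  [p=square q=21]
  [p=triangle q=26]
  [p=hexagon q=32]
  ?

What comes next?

[p=star q=39]

P — repeats triangle → hexagon → star → circle → square: triangle, hexagon, star, circle, square, triangle, hexagon → star.
Q — differences are 1, 2, 3, … (increasing by 1 each time): 11, 12, 14, 17, 21, 26, 32 → 39.
So the next pair is [p=star q=39].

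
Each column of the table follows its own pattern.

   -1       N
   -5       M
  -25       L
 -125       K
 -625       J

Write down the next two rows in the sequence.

First component — ×5 each step: -1, -5, -25, -125, -625 → -3125 → -15625.
Letter — letters move back 1 place in the alphabet: N, M, L, K, J → I → H.
Putting the parts together: -3125  I and then -15625  H.

-3125  I; -15625  H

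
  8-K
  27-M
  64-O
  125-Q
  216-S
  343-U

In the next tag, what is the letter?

W

Letter: letters move forward 2 places in the alphabet, so K, M, O, Q, S, U → W.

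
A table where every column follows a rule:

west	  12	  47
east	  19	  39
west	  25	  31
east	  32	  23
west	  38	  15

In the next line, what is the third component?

7

Third component: −8 each step; 47, 39, 31, 23, 15 → 7.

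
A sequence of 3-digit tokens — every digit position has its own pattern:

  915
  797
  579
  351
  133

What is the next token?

915

For the first digit, −2 each step, mod 10: 9, 7, 5, 3, 1 → 9.
Second digit — −2 each step, mod 10: 1, 9, 7, 5, 3 → 1.
For the third digit, +2 each step, mod 10: 5, 7, 9, 1, 3 → 5.
So the next token is 915.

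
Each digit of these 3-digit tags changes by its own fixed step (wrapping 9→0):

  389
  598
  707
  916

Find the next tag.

First digit: 3, 5, 7, 9 → 1 (+2 each step, mod 10).
Second digit: +1 each step, mod 10, so 8, 9, 0, 1 → 2.
Third digit goes 9, 8, 7, 6 → 5 (−1 each step, mod 10).
Putting it together: 125.

125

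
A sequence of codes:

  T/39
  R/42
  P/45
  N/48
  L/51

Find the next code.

J/54

Letter — letters move back 2 places in the alphabet: T, R, P, N, L → J.
For the second component, +3 each step: 39, 42, 45, 48, 51 → 54.
Putting it together: J/54.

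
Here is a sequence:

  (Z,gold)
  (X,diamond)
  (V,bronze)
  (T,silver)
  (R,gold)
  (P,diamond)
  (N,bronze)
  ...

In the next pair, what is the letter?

Letter: letters move back 2 places in the alphabet, so Z, X, V, T, R, P, N → L.

L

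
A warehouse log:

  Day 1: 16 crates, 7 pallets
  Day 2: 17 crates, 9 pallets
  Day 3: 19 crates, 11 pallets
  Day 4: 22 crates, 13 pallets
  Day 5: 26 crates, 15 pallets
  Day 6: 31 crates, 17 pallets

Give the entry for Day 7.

For the crates, differences are 1, 2, 3, … (increasing by 1 each time): 16, 17, 19, 22, 26, 31 → 37.
Pallets: +2 each step; 7, 9, 11, 13, 15, 17 → 19.
So the next row is 37 crates, 19 pallets.

37 crates, 19 pallets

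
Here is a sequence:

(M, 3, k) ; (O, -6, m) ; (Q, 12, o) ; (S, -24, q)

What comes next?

First letter: letters move forward 2 places in the alphabet; M, O, Q, S → U.
Second coordinate: 3, -6, 12, -24 → 48 (×(-2) each step).
Second letter: k, m, o, q → s (letters move forward 2 places in the alphabet).
So the next term is (U, 48, s).

(U, 48, s)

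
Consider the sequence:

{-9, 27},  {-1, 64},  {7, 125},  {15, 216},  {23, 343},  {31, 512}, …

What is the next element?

First slot goes -9, -1, 7, 15, 23, 31 → 39 (+8 each step).
Second slot: perfect cubes: 3³, 4³, 5³, …; 27, 64, 125, 216, 343, 512 → 729.
So the next element is {39, 729}.

{39, 729}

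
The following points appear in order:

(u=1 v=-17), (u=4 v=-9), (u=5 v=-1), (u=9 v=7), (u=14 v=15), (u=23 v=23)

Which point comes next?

U: 1, 4, 5, 9, 14, 23 → 37 (each term is the sum of the two before it).
V: -17, -9, -1, 7, 15, 23 → 31 (+8 each step).
Combining the parts gives (u=37 v=31).

(u=37 v=31)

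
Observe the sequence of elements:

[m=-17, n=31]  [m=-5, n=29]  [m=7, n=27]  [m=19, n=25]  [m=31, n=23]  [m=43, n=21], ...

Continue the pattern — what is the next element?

[m=55, n=19]

M: -17, -5, 7, 19, 31, 43 → 55 (+12 each step).
N: −2 each step; 31, 29, 27, 25, 23, 21 → 19.
Putting it together: [m=55, n=19].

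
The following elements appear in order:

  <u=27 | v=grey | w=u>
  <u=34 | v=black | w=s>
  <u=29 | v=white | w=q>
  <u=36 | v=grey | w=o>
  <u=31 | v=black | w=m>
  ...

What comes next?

U: alternating steps +7, −5, +7, −5, …; 27, 34, 29, 36, 31 → 38.
V: repeats grey → black → white, so grey, black, white, grey, black → white.
W: letters move back 2 places in the alphabet, so u, s, q, o, m → k.
So the next element is <u=38 | v=white | w=k>.

<u=38 | v=white | w=k>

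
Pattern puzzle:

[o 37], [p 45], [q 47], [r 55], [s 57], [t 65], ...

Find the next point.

[u 67]

Letter — letters move forward 1 place in the alphabet: o, p, q, r, s, t → u.
Second slot: alternating steps +8, +2, +8, +2, …, so 37, 45, 47, 55, 57, 65 → 67.
Combining the parts gives [u 67].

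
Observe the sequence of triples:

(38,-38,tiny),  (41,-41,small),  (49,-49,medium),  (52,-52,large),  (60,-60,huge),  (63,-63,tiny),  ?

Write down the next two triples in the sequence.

First coordinate goes 38, 41, 49, 52, 60, 63 → 71 → 74 (alternating steps +3, +8, +3, +8, …).
Second coordinate goes -38, -41, -49, -52, -60, -63 → -71 → -74 (always the negative of the first coordinate).
Size: tiny, small, medium, large, huge, tiny → small → medium (repeats tiny → small → medium → large → huge).
So the next two triples are (71,-71,small) and (74,-74,medium).

(71,-71,small), (74,-74,medium)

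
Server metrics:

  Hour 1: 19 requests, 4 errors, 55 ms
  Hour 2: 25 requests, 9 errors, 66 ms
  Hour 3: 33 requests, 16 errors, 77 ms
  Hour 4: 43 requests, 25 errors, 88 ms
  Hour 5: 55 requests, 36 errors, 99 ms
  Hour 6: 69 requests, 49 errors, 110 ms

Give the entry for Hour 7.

Requests — differences are 6, 8, 10, … (increasing by 2 each time): 19, 25, 33, 43, 55, 69 → 85.
Errors goes 4, 9, 16, 25, 36, 49 → 64 (perfect squares: 2², 3², 4², …).
For the ms, +11 each step: 55, 66, 77, 88, 99, 110 → 121.
Putting it together: 85 requests, 64 errors, 121 ms.

85 requests, 64 errors, 121 ms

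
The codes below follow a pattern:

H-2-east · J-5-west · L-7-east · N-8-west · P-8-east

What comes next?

R-7-west

Letter: letters move forward 2 places in the alphabet, so H, J, L, N, P → R.
Second component: differences are 3, 2, 1, … (decreasing by 1 each time), so 2, 5, 7, 8, 8 → 7.
Direction: east, west, east, west, east → west (alternates east ↔ west).
Putting it together: R-7-west.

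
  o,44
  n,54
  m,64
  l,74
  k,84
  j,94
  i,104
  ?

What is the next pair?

For the letter, letters move back 1 place in the alphabet: o, n, m, l, k, j, i → h.
Second coordinate — +10 each step: 44, 54, 64, 74, 84, 94, 104 → 114.
So the next pair is h,114.

h,114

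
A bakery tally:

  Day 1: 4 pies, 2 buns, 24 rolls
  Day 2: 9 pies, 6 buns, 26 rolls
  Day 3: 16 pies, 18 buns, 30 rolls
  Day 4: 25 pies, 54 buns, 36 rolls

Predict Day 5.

Pies — perfect squares: 2², 3², 4², …: 4, 9, 16, 25 → 36.
Buns goes 2, 6, 18, 54 → 162 (×3 each step).
Rolls goes 24, 26, 30, 36 → 44 (differences are 2, 4, 6, … (increasing by 2 each time)).
Combining the parts gives 36 pies, 162 buns, 44 rolls.

36 pies, 162 buns, 44 rolls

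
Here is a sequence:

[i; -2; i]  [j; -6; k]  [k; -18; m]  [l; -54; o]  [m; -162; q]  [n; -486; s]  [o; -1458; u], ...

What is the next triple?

[p; -4374; w]

First letter: letters move forward 1 place in the alphabet; i, j, k, l, m, n, o → p.
Second entry: ×3 each step, so -2, -6, -18, -54, -162, -486, -1458 → -4374.
Second letter: i, k, m, o, q, s, u → w (letters move forward 2 places in the alphabet).
So the next triple is [p; -4374; w].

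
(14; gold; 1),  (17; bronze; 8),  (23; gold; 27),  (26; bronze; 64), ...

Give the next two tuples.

First component: 14, 17, 23, 26 → 32 → 35 (alternating steps +3, +6, +3, +6, …).
For the rank, alternates gold ↔ bronze: gold, bronze, gold, bronze → gold → bronze.
Third component: perfect cubes: 1³, 2³, 3³, …; 1, 8, 27, 64 → 125 → 216.
Putting the parts together: (32; gold; 125) and then (35; bronze; 216).

(32; gold; 125), (35; bronze; 216)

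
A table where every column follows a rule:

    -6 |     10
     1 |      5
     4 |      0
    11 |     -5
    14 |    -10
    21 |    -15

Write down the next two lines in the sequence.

First component: -6, 1, 4, 11, 14, 21 → 24 → 31 (alternating steps +7, +3, +7, +3, …).
Second component — −5 each step: 10, 5, 0, -5, -10, -15 → -20 → -25.
So the next two lines are 24  -20 and 31  -25.

24  -20; 31  -25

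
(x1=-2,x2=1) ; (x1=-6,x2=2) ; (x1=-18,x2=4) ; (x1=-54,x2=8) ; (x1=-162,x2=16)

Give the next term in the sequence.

X1: -2, -6, -18, -54, -162 → -486 (×3 each step).
X2: ×2 each step, so 1, 2, 4, 8, 16 → 32.
So the next term is (x1=-486,x2=32).

(x1=-486,x2=32)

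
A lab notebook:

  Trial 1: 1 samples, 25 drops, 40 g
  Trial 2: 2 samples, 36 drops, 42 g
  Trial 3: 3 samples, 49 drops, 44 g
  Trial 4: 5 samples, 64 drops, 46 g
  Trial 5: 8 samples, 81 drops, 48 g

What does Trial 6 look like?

13 samples, 100 drops, 50 g

Samples: each term is the sum of the two before it, so 1, 2, 3, 5, 8 → 13.
Drops: perfect squares: 5², 6², 7², …, so 25, 36, 49, 64, 81 → 100.
G: 40, 42, 44, 46, 48 → 50 (+2 each step).
Putting it together: 13 samples, 100 drops, 50 g.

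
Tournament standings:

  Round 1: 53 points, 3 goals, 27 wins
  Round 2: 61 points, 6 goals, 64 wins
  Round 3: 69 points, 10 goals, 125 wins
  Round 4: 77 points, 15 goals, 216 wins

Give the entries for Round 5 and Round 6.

Points: 53, 61, 69, 77 → 85 → 93 (+8 each step).
Goals: differences are 3, 4, 5, … (increasing by 1 each time); 3, 6, 10, 15 → 21 → 28.
Wins: perfect cubes: 3³, 4³, 5³, …; 27, 64, 125, 216 → 343 → 512.
So the next two lines are 85 points, 21 goals, 343 wins and 93 points, 28 goals, 512 wins.

85 points, 21 goals, 343 wins; 93 points, 28 goals, 512 wins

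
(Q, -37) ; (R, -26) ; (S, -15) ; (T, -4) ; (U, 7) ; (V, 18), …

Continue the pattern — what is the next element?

(W, 29)

Letter: letters move forward 1 place in the alphabet; Q, R, S, T, U, V → W.
Second coordinate: -37, -26, -15, -4, 7, 18 → 29 (+11 each step).
Putting it together: (W, 29).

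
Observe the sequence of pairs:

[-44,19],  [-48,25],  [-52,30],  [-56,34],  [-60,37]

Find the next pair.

[-64,39]

First component goes -44, -48, -52, -56, -60 → -64 (−4 each step).
Second component: differences are 6, 5, 4, … (decreasing by 1 each time); 19, 25, 30, 34, 37 → 39.
So the next pair is [-64,39].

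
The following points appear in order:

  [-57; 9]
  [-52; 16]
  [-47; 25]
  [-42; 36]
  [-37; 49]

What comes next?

For the first part, +5 each step: -57, -52, -47, -42, -37 → -32.
Second part: 9, 16, 25, 36, 49 → 64 (perfect squares: 3², 4², 5², …).
Combining the parts gives [-32; 64].

[-32; 64]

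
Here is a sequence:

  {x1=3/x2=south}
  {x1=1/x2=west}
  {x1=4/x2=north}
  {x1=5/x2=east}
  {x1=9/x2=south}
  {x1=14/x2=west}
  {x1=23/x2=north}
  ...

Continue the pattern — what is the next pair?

X1: each term is the sum of the two before it, so 3, 1, 4, 5, 9, 14, 23 → 37.
For the x2, repeats south → west → north → east: south, west, north, east, south, west, north → east.
So the next pair is {x1=37/x2=east}.

{x1=37/x2=east}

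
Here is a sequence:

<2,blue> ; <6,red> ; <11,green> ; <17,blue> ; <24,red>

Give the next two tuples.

First entry goes 2, 6, 11, 17, 24 → 32 → 41 (differences are 4, 5, 6, … (increasing by 1 each time)).
Colour: repeats blue → red → green, so blue, red, green, blue, red → green → blue.
Putting the parts together: <32,green> and then <41,blue>.

<32,green>, <41,blue>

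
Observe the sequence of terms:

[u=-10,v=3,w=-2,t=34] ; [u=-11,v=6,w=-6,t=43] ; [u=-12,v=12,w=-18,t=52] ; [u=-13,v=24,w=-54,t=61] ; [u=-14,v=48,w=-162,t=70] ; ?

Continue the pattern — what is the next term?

U — −1 each step: -10, -11, -12, -13, -14 → -15.
V goes 3, 6, 12, 24, 48 → 96 (×2 each step).
For the w, ×3 each step: -2, -6, -18, -54, -162 → -486.
T: +9 each step; 34, 43, 52, 61, 70 → 79.
So the next term is [u=-15,v=96,w=-486,t=79].

[u=-15,v=96,w=-486,t=79]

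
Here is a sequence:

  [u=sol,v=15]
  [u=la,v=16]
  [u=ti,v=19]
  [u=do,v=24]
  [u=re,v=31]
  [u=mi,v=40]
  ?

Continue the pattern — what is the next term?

[u=fa,v=51]

U: runs through the solfège scale do→ti; sol, la, ti, do, re, mi → fa.
V: 15, 16, 19, 24, 31, 40 → 51 (differences are 1, 3, 5, … (increasing by 2 each time)).
So the next term is [u=fa,v=51].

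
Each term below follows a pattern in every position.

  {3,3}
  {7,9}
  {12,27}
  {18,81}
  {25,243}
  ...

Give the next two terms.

{33,729}, {42,2187}

First entry: 3, 7, 12, 18, 25 → 33 → 42 (differences are 4, 5, 6, … (increasing by 1 each time)).
Second entry goes 3, 9, 27, 81, 243 → 729 → 2187 (×3 each step).
So the next two terms are {33,729} and {42,2187}.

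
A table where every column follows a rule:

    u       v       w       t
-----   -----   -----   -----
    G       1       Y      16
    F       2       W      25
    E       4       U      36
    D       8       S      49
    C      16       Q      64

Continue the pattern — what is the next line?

Column u — letters move back 1 place in the alphabet: G, F, E, D, C → B.
Column v — ×2 each step: 1, 2, 4, 8, 16 → 32.
Column w goes Y, W, U, S, Q → O (letters move back 2 places in the alphabet).
Column t: 16, 25, 36, 49, 64 → 81 (perfect squares: 4², 5², 6², …).
So the next line is B  32  O  81.

B  32  O  81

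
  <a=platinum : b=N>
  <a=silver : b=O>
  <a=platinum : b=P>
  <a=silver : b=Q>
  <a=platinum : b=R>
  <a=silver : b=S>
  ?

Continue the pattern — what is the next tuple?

<a=platinum : b=T>

A: alternates platinum ↔ silver, so platinum, silver, platinum, silver, platinum, silver → platinum.
B — letters move forward 1 place in the alphabet: N, O, P, Q, R, S → T.
Putting it together: <a=platinum : b=T>.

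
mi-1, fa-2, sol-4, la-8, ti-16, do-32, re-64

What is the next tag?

Note: mi, fa, sol, la, ti, do, re → mi (runs through the solfège scale do→ti).
Second component goes 1, 2, 4, 8, 16, 32, 64 → 128 (×2 each step).
Combining the parts gives mi-128.

mi-128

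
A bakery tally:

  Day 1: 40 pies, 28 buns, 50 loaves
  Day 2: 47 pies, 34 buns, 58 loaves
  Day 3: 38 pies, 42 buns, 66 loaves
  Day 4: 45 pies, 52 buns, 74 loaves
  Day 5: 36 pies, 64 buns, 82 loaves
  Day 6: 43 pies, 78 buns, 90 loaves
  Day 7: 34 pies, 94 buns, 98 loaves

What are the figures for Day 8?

For the pies, alternating steps +7, −9, +7, −9, …: 40, 47, 38, 45, 36, 43, 34 → 41.
For the buns, differences are 6, 8, 10, … (increasing by 2 each time): 28, 34, 42, 52, 64, 78, 94 → 112.
Loaves — +8 each step: 50, 58, 66, 74, 82, 90, 98 → 106.
Putting it together: 41 pies, 112 buns, 106 loaves.

41 pies, 112 buns, 106 loaves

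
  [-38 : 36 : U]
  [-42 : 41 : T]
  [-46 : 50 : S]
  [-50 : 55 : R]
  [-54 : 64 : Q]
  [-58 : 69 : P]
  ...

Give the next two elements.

First entry — −4 each step: -38, -42, -46, -50, -54, -58 → -62 → -66.
Second entry — alternating steps +5, +9, +5, +9, …: 36, 41, 50, 55, 64, 69 → 78 → 83.
For the letter, letters move back 1 place in the alphabet: U, T, S, R, Q, P → O → N.
Putting the parts together: [-62 : 78 : O] and then [-66 : 83 : N].

[-62 : 78 : O], [-66 : 83 : N]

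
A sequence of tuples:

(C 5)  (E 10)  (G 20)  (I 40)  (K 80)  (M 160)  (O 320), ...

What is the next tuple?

(Q 640)

Letter: letters move forward 2 places in the alphabet, so C, E, G, I, K, M, O → Q.
Second part: ×2 each step; 5, 10, 20, 40, 80, 160, 320 → 640.
Putting it together: (Q 640).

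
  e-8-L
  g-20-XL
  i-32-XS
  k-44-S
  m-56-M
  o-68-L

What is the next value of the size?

Size: L, XL, XS, S, M, L → XL (repeats L → XL → XS → S → M).

XL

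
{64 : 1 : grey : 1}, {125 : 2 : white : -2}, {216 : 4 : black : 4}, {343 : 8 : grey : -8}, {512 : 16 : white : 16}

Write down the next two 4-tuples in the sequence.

First coordinate: perfect cubes: 4³, 5³, 6³, …; 64, 125, 216, 343, 512 → 729 → 1000.
Second coordinate — ×2 each step: 1, 2, 4, 8, 16 → 32 → 64.
For the shade, repeats grey → white → black: grey, white, black, grey, white → black → grey.
Fourth coordinate goes 1, -2, 4, -8, 16 → -32 → 64 (×(-2) each step).
Putting the parts together: {729 : 32 : black : -32} and then {1000 : 64 : grey : 64}.

{729 : 32 : black : -32}, {1000 : 64 : grey : 64}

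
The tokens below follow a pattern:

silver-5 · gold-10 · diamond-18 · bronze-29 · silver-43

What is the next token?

Rank: repeats silver → gold → diamond → bronze; silver, gold, diamond, bronze, silver → gold.
Second component: 5, 10, 18, 29, 43 → 60 (differences are 5, 8, 11, … (increasing by 3 each time)).
Combining the parts gives gold-60.

gold-60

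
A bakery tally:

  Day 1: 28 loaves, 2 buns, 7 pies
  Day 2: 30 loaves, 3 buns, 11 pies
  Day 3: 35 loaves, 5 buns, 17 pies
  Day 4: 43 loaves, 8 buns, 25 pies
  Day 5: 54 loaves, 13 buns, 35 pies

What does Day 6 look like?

Loaves: differences are 2, 5, 8, … (increasing by 3 each time); 28, 30, 35, 43, 54 → 68.
Buns: each term is the sum of the two before it, so 2, 3, 5, 8, 13 → 21.
Pies: differences are 4, 6, 8, … (increasing by 2 each time); 7, 11, 17, 25, 35 → 47.
Putting it together: 68 loaves, 21 buns, 47 pies.

68 loaves, 21 buns, 47 pies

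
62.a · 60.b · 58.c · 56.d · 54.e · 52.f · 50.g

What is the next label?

First component: 62, 60, 58, 56, 54, 52, 50 → 48 (−2 each step).
Letter — letters move forward 1 place in the alphabet: a, b, c, d, e, f, g → h.
Combining the parts gives 48.h.

48.h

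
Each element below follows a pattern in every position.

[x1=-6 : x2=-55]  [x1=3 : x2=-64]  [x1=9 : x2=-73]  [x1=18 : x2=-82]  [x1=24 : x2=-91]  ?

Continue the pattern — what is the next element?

X1 goes -6, 3, 9, 18, 24 → 33 (alternating steps +9, +6, +9, +6, …).
X2 goes -55, -64, -73, -82, -91 → -100 (−9 each step).
So the next element is [x1=33 : x2=-100].

[x1=33 : x2=-100]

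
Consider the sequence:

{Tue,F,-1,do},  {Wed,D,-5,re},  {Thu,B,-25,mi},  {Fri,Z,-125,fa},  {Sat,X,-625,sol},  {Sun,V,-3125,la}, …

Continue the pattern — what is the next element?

{Mon,T,-15625,ti}

Day: runs through the weekdays Mon→Sun; Tue, Wed, Thu, Fri, Sat, Sun → Mon.
Letter: F, D, B, Z, X, V → T (letters move back 2 places in the alphabet, wrapping A→Z).
Third entry — ×5 each step: -1, -5, -25, -125, -625, -3125 → -15625.
Note goes do, re, mi, fa, sol, la → ti (runs through the solfège scale do→ti).
So the next element is {Mon,T,-15625,ti}.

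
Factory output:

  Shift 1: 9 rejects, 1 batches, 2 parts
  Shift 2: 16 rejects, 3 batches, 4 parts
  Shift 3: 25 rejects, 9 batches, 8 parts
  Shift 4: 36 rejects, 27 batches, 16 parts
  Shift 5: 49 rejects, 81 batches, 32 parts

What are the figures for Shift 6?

64 rejects, 243 batches, 64 parts

For the rejects, perfect squares: 3², 4², 5², …: 9, 16, 25, 36, 49 → 64.
For the batches, ×3 each step: 1, 3, 9, 27, 81 → 243.
Parts: ×2 each step; 2, 4, 8, 16, 32 → 64.
Combining the parts gives 64 rejects, 243 batches, 64 parts.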